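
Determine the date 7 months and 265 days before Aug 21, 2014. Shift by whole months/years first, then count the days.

May 1, 2013

Subtracting 7 months and 265 days from August 21, 2014: first the month/year part, then the days.
month 8 − 7 = 1 → January 2014.
Day 21 is valid in January, giving January 21, 2014.
Now subtract 265 days from January 21, 2014.
Going back 21 days from January 21, 2014 reaches the end of the previous month; 265 − 21 = 244 left.
December 2013 has 31 days: 244 − 31 = 213 left.
November 2013 has 30 days: 213 − 30 = 183 left.
October 2013 has 31 days: 183 − 31 = 152 left.
September 2013 has 30 days: 152 − 30 = 122 left.
August 2013 has 31 days: 122 − 31 = 91 left.
July 2013 has 31 days: 91 − 31 = 60 left.
June 2013 has 30 days: 60 − 30 = 30 left.
May 2013 has 31 days; 31 − 30 = 1 → May 1, 2013.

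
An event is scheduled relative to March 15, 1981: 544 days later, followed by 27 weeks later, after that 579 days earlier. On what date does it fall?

Advancing 544 days from March 15, 1981:
March has 31 days, so 31 − 15 = 16 days remain after March 15, 1981; 544 − 16 = 528 left.
April 1981 has 30 days: 528 − 30 = 498 left.
May 1981 has 31 days: 498 − 31 = 467 left.
June 1981 has 30 days: 467 − 30 = 437 left.
July 1981 has 31 days: 437 − 31 = 406 left.
August 1981 has 31 days: 406 − 31 = 375 left.
September 1981 has 30 days: 375 − 30 = 345 left.
October 1981 has 31 days: 345 − 31 = 314 left.
November 1981 has 30 days: 314 − 30 = 284 left.
December 1981 has 31 days: 284 − 31 = 253 left.
January 1982 has 31 days: 253 − 31 = 222 left.
February 1982 has 28 days (1982 is not a leap year): 222 − 28 = 194 left.
March 1982 has 31 days: 194 − 31 = 163 left.
April 1982 has 30 days: 163 − 30 = 133 left.
May 1982 has 31 days: 133 − 31 = 102 left.
June 1982 has 30 days: 102 − 30 = 72 left.
July 1982 has 31 days: 72 − 31 = 41 left.
August 1982 has 31 days: 41 − 31 = 10 left.
10 days into September 1982 → September 10, 1982.
Adding 27 weeks (= 189 days) from September 10, 1982:
September has 30 days, so 30 − 10 = 20 days remain after September 10, 1982; 189 − 20 = 169 left.
October 1982 has 31 days: 169 − 31 = 138 left.
November 1982 has 30 days: 138 − 30 = 108 left.
December 1982 has 31 days: 108 − 31 = 77 left.
January 1983 has 31 days: 77 − 31 = 46 left.
February 1983 has 28 days (1983 is not a leap year): 46 − 28 = 18 left.
18 days into March 1983 → March 18, 1983.
Counting back 579 days from March 18, 1983:
Going back 18 days from March 18, 1983 reaches the end of the previous month; 579 − 18 = 561 left.
February 1983 has 28 days (1983 is not a leap year): 561 − 28 = 533 left.
January 1983 has 31 days: 533 − 31 = 502 left.
December 1982 has 31 days: 502 − 31 = 471 left.
November 1982 has 30 days: 471 − 30 = 441 left.
October 1982 has 31 days: 441 − 31 = 410 left.
September 1982 has 30 days: 410 − 30 = 380 left.
August 1982 has 31 days: 380 − 31 = 349 left.
July 1982 has 31 days: 349 − 31 = 318 left.
June 1982 has 30 days: 318 − 30 = 288 left.
May 1982 has 31 days: 288 − 31 = 257 left.
April 1982 has 30 days: 257 − 30 = 227 left.
March 1982 has 31 days: 227 − 31 = 196 left.
February 1982 has 28 days (1982 is not a leap year): 196 − 28 = 168 left.
January 1982 has 31 days: 168 − 31 = 137 left.
December 1981 has 31 days: 137 − 31 = 106 left.
November 1981 has 30 days: 106 − 30 = 76 left.
October 1981 has 31 days: 76 − 31 = 45 left.
September 1981 has 30 days: 45 − 30 = 15 left.
August 1981 has 31 days; 31 − 15 = 16 → August 16, 1981.

August 16, 1981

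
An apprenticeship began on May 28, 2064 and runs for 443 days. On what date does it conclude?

Counting forward 443 days from May 28, 2064.
May has 31 days, so 31 − 28 = 3 days remain after May 28, 2064; 443 − 3 = 440 left.
June 2064 has 30 days: 440 − 30 = 410 left.
July 2064 has 31 days: 410 − 31 = 379 left.
August 2064 has 31 days: 379 − 31 = 348 left.
September 2064 has 30 days: 348 − 30 = 318 left.
October 2064 has 31 days: 318 − 31 = 287 left.
November 2064 has 30 days: 287 − 30 = 257 left.
December 2064 has 31 days: 257 − 31 = 226 left.
January 2065 has 31 days: 226 − 31 = 195 left.
February 2065 has 28 days (2065 is not a leap year): 195 − 28 = 167 left.
March 2065 has 31 days: 167 − 31 = 136 left.
April 2065 has 30 days: 136 − 30 = 106 left.
May 2065 has 31 days: 106 − 31 = 75 left.
June 2065 has 30 days: 75 − 30 = 45 left.
July 2065 has 31 days: 45 − 31 = 14 left.
14 days into August 2065 → August 14, 2065.

August 14, 2065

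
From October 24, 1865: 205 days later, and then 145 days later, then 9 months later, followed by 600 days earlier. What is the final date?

November 16, 1865

Advancing 205 days from October 24, 1865:
October has 31 days, so 31 − 24 = 7 days remain after October 24, 1865; 205 − 7 = 198 left.
November 1865 has 30 days: 198 − 30 = 168 left.
December 1865 has 31 days: 168 − 31 = 137 left.
January 1866 has 31 days: 137 − 31 = 106 left.
February 1866 has 28 days (1866 is not a leap year): 106 − 28 = 78 left.
March 1866 has 31 days: 78 − 31 = 47 left.
April 1866 has 30 days: 47 − 30 = 17 left.
17 days into May 1866 → May 17, 1866.
Adding 145 days from May 17, 1866:
May has 31 days, so 31 − 17 = 14 days remain after May 17, 1866; 145 − 14 = 131 left.
June 1866 has 30 days: 131 − 30 = 101 left.
July 1866 has 31 days: 101 − 31 = 70 left.
August 1866 has 31 days: 70 − 31 = 39 left.
September 1866 has 30 days: 39 − 30 = 9 left.
9 days into October 1866 → October 9, 1866.
Adding 9 months from October 9, 1866:
month 10 + 9 = 19, which is month 7 of year 1867 → July 1867.
Day 9 is valid in July, giving July 9, 1867.
Going back 600 days from July 9, 1867:
Going back 9 days from July 9, 1867 reaches the end of the previous month; 600 − 9 = 591 left.
June 1867 has 30 days: 591 − 30 = 561 left.
May 1867 has 31 days: 561 − 31 = 530 left.
April 1867 has 30 days: 530 − 30 = 500 left.
March 1867 has 31 days: 500 − 31 = 469 left.
February 1867 has 28 days (1867 is not a leap year): 469 − 28 = 441 left.
January 1867 has 31 days: 441 − 31 = 410 left.
December 1866 has 31 days: 410 − 31 = 379 left.
November 1866 has 30 days: 379 − 30 = 349 left.
October 1866 has 31 days: 349 − 31 = 318 left.
September 1866 has 30 days: 318 − 30 = 288 left.
August 1866 has 31 days: 288 − 31 = 257 left.
July 1866 has 31 days: 257 − 31 = 226 left.
June 1866 has 30 days: 226 − 30 = 196 left.
May 1866 has 31 days: 196 − 31 = 165 left.
April 1866 has 30 days: 165 − 30 = 135 left.
March 1866 has 31 days: 135 − 31 = 104 left.
February 1866 has 28 days (1866 is not a leap year): 104 − 28 = 76 left.
January 1866 has 31 days: 76 − 31 = 45 left.
December 1865 has 31 days: 45 − 31 = 14 left.
November 1865 has 30 days; 30 − 14 = 16 → November 16, 1865.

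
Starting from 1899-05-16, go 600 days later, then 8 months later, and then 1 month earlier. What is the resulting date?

Advancing 600 days from May 16, 1899:
May has 31 days, so 31 − 16 = 15 days remain after May 16, 1899; 600 − 15 = 585 left.
June 1899 has 30 days: 585 − 30 = 555 left.
July 1899 has 31 days: 555 − 31 = 524 left.
August 1899 has 31 days: 524 − 31 = 493 left.
September 1899 has 30 days: 493 − 30 = 463 left.
October 1899 has 31 days: 463 − 31 = 432 left.
November 1899 has 30 days: 432 − 30 = 402 left.
December 1899 has 31 days: 402 − 31 = 371 left.
January 1900 has 31 days: 371 − 31 = 340 left.
February 1900 has 28 days (1900 is not a leap year (divisible by 100 but not 400)): 340 − 28 = 312 left.
March 1900 has 31 days: 312 − 31 = 281 left.
April 1900 has 30 days: 281 − 30 = 251 left.
May 1900 has 31 days: 251 − 31 = 220 left.
June 1900 has 30 days: 220 − 30 = 190 left.
July 1900 has 31 days: 190 − 31 = 159 left.
August 1900 has 31 days: 159 − 31 = 128 left.
September 1900 has 30 days: 128 − 30 = 98 left.
October 1900 has 31 days: 98 − 31 = 67 left.
November 1900 has 30 days: 67 − 30 = 37 left.
December 1900 has 31 days: 37 − 31 = 6 left.
6 days into January 1901 → January 6, 1901.
Advancing 8 months from January 6, 1901:
month 1 + 8 = 9 → September 1901.
Day 6 is valid in September, giving September 6, 1901.
Subtracting 1 month from September 6, 1901:
month 9 − 1 = 8 → August 1901.
Day 6 is valid in August, giving August 6, 1901.

August 6, 1901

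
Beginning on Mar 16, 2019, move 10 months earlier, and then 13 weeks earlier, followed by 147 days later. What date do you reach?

Counting back 10 months from March 16, 2019:
month 3 − 10 = -7, which is month 5 of year 2018 → May 2018.
Day 16 is valid in May, giving May 16, 2018.
Counting back 13 weeks (= 91 days) from May 16, 2018:
Going back 16 days from May 16, 2018 reaches the end of the previous month; 91 − 16 = 75 left.
April 2018 has 30 days: 75 − 30 = 45 left.
March 2018 has 31 days: 45 − 31 = 14 left.
February 2018 has 28 days; 28 − 14 = 14 → February 14, 2018.
Adding 147 days from February 14, 2018:
February has 28 days, so 28 − 14 = 14 days remain after February 14, 2018; 147 − 14 = 133 left.
March 2018 has 31 days: 133 − 31 = 102 left.
April 2018 has 30 days: 102 − 30 = 72 left.
May 2018 has 31 days: 72 − 31 = 41 left.
June 2018 has 30 days: 41 − 30 = 11 left.
11 days into July 2018 → July 11, 2018.

July 11, 2018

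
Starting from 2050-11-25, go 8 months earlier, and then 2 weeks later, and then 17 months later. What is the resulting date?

September 8, 2051

Subtracting 8 months from November 25, 2050:
month 11 − 8 = 3 → March 2050.
Day 25 is valid in March, giving March 25, 2050.
Counting forward 2 weeks (= 14 days) from March 25, 2050:
March has 31 days, so 31 − 25 = 6 days remain after March 25, 2050; 14 − 6 = 8 left.
8 days into April 2050 → April 8, 2050.
Adding 17 months from April 8, 2050:
month 4 + 17 = 21, which is month 9 of year 2051 → September 2051.
Day 8 is valid in September, giving September 8, 2051.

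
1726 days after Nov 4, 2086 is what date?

July 27, 2091

Adding 1726 days from November 4, 2086.
November has 30 days, so 30 − 4 = 26 days remain after November 4, 2086; 1726 − 26 = 1700 left.
December 2086 has 31 days: 1700 − 31 = 1669 left.
January 2087 has 31 days: 1669 − 31 = 1638 left.
February 2087 has 28 days (2087 is not a leap year): 1638 − 28 = 1610 left.
March 2087 has 31 days: 1610 − 31 = 1579 left.
April 2087 has 30 days: 1579 − 30 = 1549 left.
May 2087 has 31 days: 1549 − 31 = 1518 left.
June 2087 has 30 days: 1518 − 30 = 1488 left.
July 2087 has 31 days: 1488 − 31 = 1457 left.
August 2087 has 31 days: 1457 − 31 = 1426 left.
September 2087 has 30 days: 1426 − 30 = 1396 left.
October 2087 has 31 days: 1396 − 31 = 1365 left.
November 2087 has 30 days: 1365 − 30 = 1335 left.
December 2087 has 31 days: 1335 − 31 = 1304 left.
January 2088 has 31 days: 1304 − 31 = 1273 left.
February 2088 has 29 days (2088 is a leap year): 1273 − 29 = 1244 left.
March 2088 has 31 days: 1244 − 31 = 1213 left.
April 2088 has 30 days: 1213 − 30 = 1183 left.
May 2088 has 31 days: 1183 − 31 = 1152 left.
June 2088 has 30 days: 1152 − 30 = 1122 left.
July 2088 has 31 days: 1122 − 31 = 1091 left.
August 2088 has 31 days: 1091 − 31 = 1060 left.
September 2088 has 30 days: 1060 − 30 = 1030 left.
October 2088 has 31 days: 1030 − 31 = 999 left.
November 2088 has 30 days: 999 − 30 = 969 left.
December 2088 has 31 days: 969 − 31 = 938 left.
January 2089 has 31 days: 938 − 31 = 907 left.
February 2089 has 28 days (2089 is not a leap year): 907 − 28 = 879 left.
March 2089 has 31 days: 879 − 31 = 848 left.
April 2089 has 30 days: 848 − 30 = 818 left.
May 2089 has 31 days: 818 − 31 = 787 left.
June 2089 has 30 days: 787 − 30 = 757 left.
July 2089 has 31 days: 757 − 31 = 726 left.
August 2089 has 31 days: 726 − 31 = 695 left.
September 2089 has 30 days: 695 − 30 = 665 left.
October 2089 has 31 days: 665 − 31 = 634 left.
November 2089 has 30 days: 634 − 30 = 604 left.
December 2089 has 31 days: 604 − 31 = 573 left.
January 2090 has 31 days: 573 − 31 = 542 left.
February 2090 has 28 days (2090 is not a leap year): 542 − 28 = 514 left.
March 2090 has 31 days: 514 − 31 = 483 left.
April 2090 has 30 days: 483 − 30 = 453 left.
May 2090 has 31 days: 453 − 31 = 422 left.
June 2090 has 30 days: 422 − 30 = 392 left.
July 2090 has 31 days: 392 − 31 = 361 left.
August 2090 has 31 days: 361 − 31 = 330 left.
September 2090 has 30 days: 330 − 30 = 300 left.
October 2090 has 31 days: 300 − 31 = 269 left.
November 2090 has 30 days: 269 − 30 = 239 left.
December 2090 has 31 days: 239 − 31 = 208 left.
January 2091 has 31 days: 208 − 31 = 177 left.
February 2091 has 28 days (2091 is not a leap year): 177 − 28 = 149 left.
March 2091 has 31 days: 149 − 31 = 118 left.
April 2091 has 30 days: 118 − 30 = 88 left.
May 2091 has 31 days: 88 − 31 = 57 left.
June 2091 has 30 days: 57 − 30 = 27 left.
27 days into July 2091 → July 27, 2091.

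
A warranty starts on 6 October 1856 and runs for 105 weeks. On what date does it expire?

October 11, 1858

Counting forward 105 weeks = 735 days from October 6, 1856.
October has 31 days, so 31 − 6 = 25 days remain after October 6, 1856; 735 − 25 = 710 left.
November 1856 has 30 days: 710 − 30 = 680 left.
December 1856 has 31 days: 680 − 31 = 649 left.
January 1857 has 31 days: 649 − 31 = 618 left.
February 1857 has 28 days (1857 is not a leap year): 618 − 28 = 590 left.
March 1857 has 31 days: 590 − 31 = 559 left.
April 1857 has 30 days: 559 − 30 = 529 left.
May 1857 has 31 days: 529 − 31 = 498 left.
June 1857 has 30 days: 498 − 30 = 468 left.
July 1857 has 31 days: 468 − 31 = 437 left.
August 1857 has 31 days: 437 − 31 = 406 left.
September 1857 has 30 days: 406 − 30 = 376 left.
October 1857 has 31 days: 376 − 31 = 345 left.
November 1857 has 30 days: 345 − 30 = 315 left.
December 1857 has 31 days: 315 − 31 = 284 left.
January 1858 has 31 days: 284 − 31 = 253 left.
February 1858 has 28 days (1858 is not a leap year): 253 − 28 = 225 left.
March 1858 has 31 days: 225 − 31 = 194 left.
April 1858 has 30 days: 194 − 30 = 164 left.
May 1858 has 31 days: 164 − 31 = 133 left.
June 1858 has 30 days: 133 − 30 = 103 left.
July 1858 has 31 days: 103 − 31 = 72 left.
August 1858 has 31 days: 72 − 31 = 41 left.
September 1858 has 30 days: 41 − 30 = 11 left.
11 days into October 1858 → October 11, 1858.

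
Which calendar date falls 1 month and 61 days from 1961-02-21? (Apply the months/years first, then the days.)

Counting forward 1 month and 61 days from February 21, 1961: first the month/year part, then the days.
month 2 + 1 = 3 → March 1961.
Day 21 is valid in March, giving March 21, 1961.
Now add 61 days from March 21, 1961.
March has 31 days, so 31 − 21 = 10 days remain after March 21, 1961; 61 − 10 = 51 left.
April 1961 has 30 days: 51 − 30 = 21 left.
21 days into May 1961 → May 21, 1961.

May 21, 1961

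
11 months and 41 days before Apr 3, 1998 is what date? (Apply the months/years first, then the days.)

Subtracting 11 months and 41 days from April 3, 1998: first the month/year part, then the days.
month 4 − 11 = -7, which is month 5 of year 1997 → May 1997.
Day 3 is valid in May, giving May 3, 1997.
Now subtract 41 days from May 3, 1997.
Going back 3 days from May 3, 1997 reaches the end of the previous month; 41 − 3 = 38 left.
April 1997 has 30 days: 38 − 30 = 8 left.
March 1997 has 31 days; 31 − 8 = 23 → March 23, 1997.

March 23, 1997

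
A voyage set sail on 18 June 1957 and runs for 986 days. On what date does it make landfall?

February 29, 1960

Adding 986 days from June 18, 1957.
June has 30 days, so 30 − 18 = 12 days remain after June 18, 1957; 986 − 12 = 974 left.
July 1957 has 31 days: 974 − 31 = 943 left.
August 1957 has 31 days: 943 − 31 = 912 left.
September 1957 has 30 days: 912 − 30 = 882 left.
October 1957 has 31 days: 882 − 31 = 851 left.
November 1957 has 30 days: 851 − 30 = 821 left.
December 1957 has 31 days: 821 − 31 = 790 left.
January 1958 has 31 days: 790 − 31 = 759 left.
February 1958 has 28 days (1958 is not a leap year): 759 − 28 = 731 left.
March 1958 has 31 days: 731 − 31 = 700 left.
April 1958 has 30 days: 700 − 30 = 670 left.
May 1958 has 31 days: 670 − 31 = 639 left.
June 1958 has 30 days: 639 − 30 = 609 left.
July 1958 has 31 days: 609 − 31 = 578 left.
August 1958 has 31 days: 578 − 31 = 547 left.
September 1958 has 30 days: 547 − 30 = 517 left.
October 1958 has 31 days: 517 − 31 = 486 left.
November 1958 has 30 days: 486 − 30 = 456 left.
December 1958 has 31 days: 456 − 31 = 425 left.
January 1959 has 31 days: 425 − 31 = 394 left.
February 1959 has 28 days (1959 is not a leap year): 394 − 28 = 366 left.
March 1959 has 31 days: 366 − 31 = 335 left.
April 1959 has 30 days: 335 − 30 = 305 left.
May 1959 has 31 days: 305 − 31 = 274 left.
June 1959 has 30 days: 274 − 30 = 244 left.
July 1959 has 31 days: 244 − 31 = 213 left.
August 1959 has 31 days: 213 − 31 = 182 left.
September 1959 has 30 days: 182 − 30 = 152 left.
October 1959 has 31 days: 152 − 31 = 121 left.
November 1959 has 30 days: 121 − 30 = 91 left.
December 1959 has 31 days: 91 − 31 = 60 left.
January 1960 has 31 days: 60 − 31 = 29 left.
29 days into February 1960 → February 29, 1960.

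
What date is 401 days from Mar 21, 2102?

April 26, 2103

Counting forward 401 days from March 21, 2102.
March has 31 days, so 31 − 21 = 10 days remain after March 21, 2102; 401 − 10 = 391 left.
April 2102 has 30 days: 391 − 30 = 361 left.
May 2102 has 31 days: 361 − 31 = 330 left.
June 2102 has 30 days: 330 − 30 = 300 left.
July 2102 has 31 days: 300 − 31 = 269 left.
August 2102 has 31 days: 269 − 31 = 238 left.
September 2102 has 30 days: 238 − 30 = 208 left.
October 2102 has 31 days: 208 − 31 = 177 left.
November 2102 has 30 days: 177 − 30 = 147 left.
December 2102 has 31 days: 147 − 31 = 116 left.
January 2103 has 31 days: 116 − 31 = 85 left.
February 2103 has 28 days (2103 is not a leap year): 85 − 28 = 57 left.
March 2103 has 31 days: 57 − 31 = 26 left.
26 days into April 2103 → April 26, 2103.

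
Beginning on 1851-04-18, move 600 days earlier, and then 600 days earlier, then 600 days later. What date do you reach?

August 26, 1849

Going back 600 days from April 18, 1851:
Going back 18 days from April 18, 1851 reaches the end of the previous month; 600 − 18 = 582 left.
March 1851 has 31 days: 582 − 31 = 551 left.
February 1851 has 28 days (1851 is not a leap year): 551 − 28 = 523 left.
January 1851 has 31 days: 523 − 31 = 492 left.
December 1850 has 31 days: 492 − 31 = 461 left.
November 1850 has 30 days: 461 − 30 = 431 left.
October 1850 has 31 days: 431 − 31 = 400 left.
September 1850 has 30 days: 400 − 30 = 370 left.
August 1850 has 31 days: 370 − 31 = 339 left.
July 1850 has 31 days: 339 − 31 = 308 left.
June 1850 has 30 days: 308 − 30 = 278 left.
May 1850 has 31 days: 278 − 31 = 247 left.
April 1850 has 30 days: 247 − 30 = 217 left.
March 1850 has 31 days: 217 − 31 = 186 left.
February 1850 has 28 days (1850 is not a leap year): 186 − 28 = 158 left.
January 1850 has 31 days: 158 − 31 = 127 left.
December 1849 has 31 days: 127 − 31 = 96 left.
November 1849 has 30 days: 96 − 30 = 66 left.
October 1849 has 31 days: 66 − 31 = 35 left.
September 1849 has 30 days: 35 − 30 = 5 left.
August 1849 has 31 days; 31 − 5 = 26 → August 26, 1849.
Counting back 600 days from August 26, 1849:
Going back 26 days from August 26, 1849 reaches the end of the previous month; 600 − 26 = 574 left.
July 1849 has 31 days: 574 − 31 = 543 left.
June 1849 has 30 days: 543 − 30 = 513 left.
May 1849 has 31 days: 513 − 31 = 482 left.
April 1849 has 30 days: 482 − 30 = 452 left.
March 1849 has 31 days: 452 − 31 = 421 left.
February 1849 has 28 days (1849 is not a leap year): 421 − 28 = 393 left.
January 1849 has 31 days: 393 − 31 = 362 left.
December 1848 has 31 days: 362 − 31 = 331 left.
November 1848 has 30 days: 331 − 30 = 301 left.
October 1848 has 31 days: 301 − 31 = 270 left.
September 1848 has 30 days: 270 − 30 = 240 left.
August 1848 has 31 days: 240 − 31 = 209 left.
July 1848 has 31 days: 209 − 31 = 178 left.
June 1848 has 30 days: 178 − 30 = 148 left.
May 1848 has 31 days: 148 − 31 = 117 left.
April 1848 has 30 days: 117 − 30 = 87 left.
March 1848 has 31 days: 87 − 31 = 56 left.
February 1848 has 29 days (1848 is a leap year): 56 − 29 = 27 left.
January 1848 has 31 days; 31 − 27 = 4 → January 4, 1848.
Counting forward 600 days from January 4, 1848:
January has 31 days, so 31 − 4 = 27 days remain after January 4, 1848; 600 − 27 = 573 left.
February 1848 has 29 days (1848 is a leap year): 573 − 29 = 544 left.
March 1848 has 31 days: 544 − 31 = 513 left.
April 1848 has 30 days: 513 − 30 = 483 left.
May 1848 has 31 days: 483 − 31 = 452 left.
June 1848 has 30 days: 452 − 30 = 422 left.
July 1848 has 31 days: 422 − 31 = 391 left.
August 1848 has 31 days: 391 − 31 = 360 left.
September 1848 has 30 days: 360 − 30 = 330 left.
October 1848 has 31 days: 330 − 31 = 299 left.
November 1848 has 30 days: 299 − 30 = 269 left.
December 1848 has 31 days: 269 − 31 = 238 left.
January 1849 has 31 days: 238 − 31 = 207 left.
February 1849 has 28 days (1849 is not a leap year): 207 − 28 = 179 left.
March 1849 has 31 days: 179 − 31 = 148 left.
April 1849 has 30 days: 148 − 30 = 118 left.
May 1849 has 31 days: 118 − 31 = 87 left.
June 1849 has 30 days: 87 − 30 = 57 left.
July 1849 has 31 days: 57 − 31 = 26 left.
26 days into August 1849 → August 26, 1849.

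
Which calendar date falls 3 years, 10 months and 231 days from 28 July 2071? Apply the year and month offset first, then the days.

Counting forward 3 years, 10 months and 231 days from July 28, 2071: first the month/year part, then the days.
+3 years → 2074; month 7 + 10 = 17, which is month 5 of year 2075 → May 2075.
Day 28 is valid in May, giving May 28, 2075.
Now add 231 days from May 28, 2075.
May has 31 days, so 31 − 28 = 3 days remain after May 28, 2075; 231 − 3 = 228 left.
June 2075 has 30 days: 228 − 30 = 198 left.
July 2075 has 31 days: 198 − 31 = 167 left.
August 2075 has 31 days: 167 − 31 = 136 left.
September 2075 has 30 days: 136 − 30 = 106 left.
October 2075 has 31 days: 106 − 31 = 75 left.
November 2075 has 30 days: 75 − 30 = 45 left.
December 2075 has 31 days: 45 − 31 = 14 left.
14 days into January 2076 → January 14, 2076.

January 14, 2076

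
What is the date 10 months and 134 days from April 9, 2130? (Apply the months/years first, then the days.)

Counting forward 10 months and 134 days from April 9, 2130: first the month/year part, then the days.
month 4 + 10 = 14, which is month 2 of year 2131 → February 2131.
Day 9 is valid in February, giving February 9, 2131.
Now add 134 days from February 9, 2131.
February has 28 days, so 28 − 9 = 19 days remain after February 9, 2131; 134 − 19 = 115 left.
March 2131 has 31 days: 115 − 31 = 84 left.
April 2131 has 30 days: 84 − 30 = 54 left.
May 2131 has 31 days: 54 − 31 = 23 left.
23 days into June 2131 → June 23, 2131.

June 23, 2131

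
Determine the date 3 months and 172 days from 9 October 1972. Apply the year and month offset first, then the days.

Counting forward 3 months and 172 days from October 9, 1972: first the month/year part, then the days.
month 10 + 3 = 13, which is month 1 of year 1973 → January 1973.
Day 9 is valid in January, giving January 9, 1973.
Now add 172 days from January 9, 1973.
January has 31 days, so 31 − 9 = 22 days remain after January 9, 1973; 172 − 22 = 150 left.
February 1973 has 28 days (1973 is not a leap year): 150 − 28 = 122 left.
March 1973 has 31 days: 122 − 31 = 91 left.
April 1973 has 30 days: 91 − 30 = 61 left.
May 1973 has 31 days: 61 − 31 = 30 left.
30 days into June 1973 → June 30, 1973.

June 30, 1973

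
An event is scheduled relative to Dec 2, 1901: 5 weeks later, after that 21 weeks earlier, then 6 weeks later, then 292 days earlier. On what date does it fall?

Advancing 5 weeks (= 35 days) from December 2, 1901:
December has 31 days, so 31 − 2 = 29 days remain after December 2, 1901; 35 − 29 = 6 left.
6 days into January 1902 → January 6, 1902.
Counting back 21 weeks (= 147 days) from January 6, 1902:
Going back 6 days from January 6, 1902 reaches the end of the previous month; 147 − 6 = 141 left.
December 1901 has 31 days: 141 − 31 = 110 left.
November 1901 has 30 days: 110 − 30 = 80 left.
October 1901 has 31 days: 80 − 31 = 49 left.
September 1901 has 30 days: 49 − 30 = 19 left.
August 1901 has 31 days; 31 − 19 = 12 → August 12, 1901.
Adding 6 weeks (= 42 days) from August 12, 1901:
August has 31 days, so 31 − 12 = 19 days remain after August 12, 1901; 42 − 19 = 23 left.
23 days into September 1901 → September 23, 1901.
Subtracting 292 days from September 23, 1901:
Going back 23 days from September 23, 1901 reaches the end of the previous month; 292 − 23 = 269 left.
August 1901 has 31 days: 269 − 31 = 238 left.
July 1901 has 31 days: 238 − 31 = 207 left.
June 1901 has 30 days: 207 − 30 = 177 left.
May 1901 has 31 days: 177 − 31 = 146 left.
April 1901 has 30 days: 146 − 30 = 116 left.
March 1901 has 31 days: 116 − 31 = 85 left.
February 1901 has 28 days (1901 is not a leap year): 85 − 28 = 57 left.
January 1901 has 31 days: 57 − 31 = 26 left.
December 1900 has 31 days; 31 − 26 = 5 → December 5, 1900.

December 5, 1900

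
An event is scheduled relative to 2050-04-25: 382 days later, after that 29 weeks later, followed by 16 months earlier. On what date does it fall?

August 1, 2050

Adding 382 days from April 25, 2050:
April has 30 days, so 30 − 25 = 5 days remain after April 25, 2050; 382 − 5 = 377 left.
May 2050 has 31 days: 377 − 31 = 346 left.
June 2050 has 30 days: 346 − 30 = 316 left.
July 2050 has 31 days: 316 − 31 = 285 left.
August 2050 has 31 days: 285 − 31 = 254 left.
September 2050 has 30 days: 254 − 30 = 224 left.
October 2050 has 31 days: 224 − 31 = 193 left.
November 2050 has 30 days: 193 − 30 = 163 left.
December 2050 has 31 days: 163 − 31 = 132 left.
January 2051 has 31 days: 132 − 31 = 101 left.
February 2051 has 28 days (2051 is not a leap year): 101 − 28 = 73 left.
March 2051 has 31 days: 73 − 31 = 42 left.
April 2051 has 30 days: 42 − 30 = 12 left.
12 days into May 2051 → May 12, 2051.
Adding 29 weeks (= 203 days) from May 12, 2051:
May has 31 days, so 31 − 12 = 19 days remain after May 12, 2051; 203 − 19 = 184 left.
June 2051 has 30 days: 184 − 30 = 154 left.
July 2051 has 31 days: 154 − 31 = 123 left.
August 2051 has 31 days: 123 − 31 = 92 left.
September 2051 has 30 days: 92 − 30 = 62 left.
October 2051 has 31 days: 62 − 31 = 31 left.
November 2051 has 30 days: 31 − 30 = 1 left.
1 day into December 2051 → December 1, 2051.
Counting back 16 months from December 1, 2051:
month 12 − 16 = -4, which is month 8 of year 2050 → August 2050.
Day 1 is valid in August, giving August 1, 2050.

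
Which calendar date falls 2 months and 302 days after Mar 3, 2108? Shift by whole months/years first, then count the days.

March 1, 2109

Advancing 2 months and 302 days from March 3, 2108: first the month/year part, then the days.
month 3 + 2 = 5 → May 2108.
Day 3 is valid in May, giving May 3, 2108.
Now add 302 days from May 3, 2108.
May has 31 days, so 31 − 3 = 28 days remain after May 3, 2108; 302 − 28 = 274 left.
June 2108 has 30 days: 274 − 30 = 244 left.
July 2108 has 31 days: 244 − 31 = 213 left.
August 2108 has 31 days: 213 − 31 = 182 left.
September 2108 has 30 days: 182 − 30 = 152 left.
October 2108 has 31 days: 152 − 31 = 121 left.
November 2108 has 30 days: 121 − 30 = 91 left.
December 2108 has 31 days: 91 − 31 = 60 left.
January 2109 has 31 days: 60 − 31 = 29 left.
February 2109 has 28 days (2109 is not a leap year): 29 − 28 = 1 left.
1 day into March 2109 → March 1, 2109.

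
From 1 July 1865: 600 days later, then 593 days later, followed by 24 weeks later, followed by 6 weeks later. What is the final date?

May 4, 1869

Advancing 600 days from July 1, 1865:
July has 31 days, so 31 − 1 = 30 days remain after July 1, 1865; 600 − 30 = 570 left.
August 1865 has 31 days: 570 − 31 = 539 left.
September 1865 has 30 days: 539 − 30 = 509 left.
October 1865 has 31 days: 509 − 31 = 478 left.
November 1865 has 30 days: 478 − 30 = 448 left.
December 1865 has 31 days: 448 − 31 = 417 left.
January 1866 has 31 days: 417 − 31 = 386 left.
February 1866 has 28 days (1866 is not a leap year): 386 − 28 = 358 left.
March 1866 has 31 days: 358 − 31 = 327 left.
April 1866 has 30 days: 327 − 30 = 297 left.
May 1866 has 31 days: 297 − 31 = 266 left.
June 1866 has 30 days: 266 − 30 = 236 left.
July 1866 has 31 days: 236 − 31 = 205 left.
August 1866 has 31 days: 205 − 31 = 174 left.
September 1866 has 30 days: 174 − 30 = 144 left.
October 1866 has 31 days: 144 − 31 = 113 left.
November 1866 has 30 days: 113 − 30 = 83 left.
December 1866 has 31 days: 83 − 31 = 52 left.
January 1867 has 31 days: 52 − 31 = 21 left.
21 days into February 1867 → February 21, 1867.
Advancing 593 days from February 21, 1867:
February has 28 days, so 28 − 21 = 7 days remain after February 21, 1867; 593 − 7 = 586 left.
March 1867 has 31 days: 586 − 31 = 555 left.
April 1867 has 30 days: 555 − 30 = 525 left.
May 1867 has 31 days: 525 − 31 = 494 left.
June 1867 has 30 days: 494 − 30 = 464 left.
July 1867 has 31 days: 464 − 31 = 433 left.
August 1867 has 31 days: 433 − 31 = 402 left.
September 1867 has 30 days: 402 − 30 = 372 left.
October 1867 has 31 days: 372 − 31 = 341 left.
November 1867 has 30 days: 341 − 30 = 311 left.
December 1867 has 31 days: 311 − 31 = 280 left.
January 1868 has 31 days: 280 − 31 = 249 left.
February 1868 has 29 days (1868 is a leap year): 249 − 29 = 220 left.
March 1868 has 31 days: 220 − 31 = 189 left.
April 1868 has 30 days: 189 − 30 = 159 left.
May 1868 has 31 days: 159 − 31 = 128 left.
June 1868 has 30 days: 128 − 30 = 98 left.
July 1868 has 31 days: 98 − 31 = 67 left.
August 1868 has 31 days: 67 − 31 = 36 left.
September 1868 has 30 days: 36 − 30 = 6 left.
6 days into October 1868 → October 6, 1868.
Adding 24 weeks (= 168 days) from October 6, 1868:
October has 31 days, so 31 − 6 = 25 days remain after October 6, 1868; 168 − 25 = 143 left.
November 1868 has 30 days: 143 − 30 = 113 left.
December 1868 has 31 days: 113 − 31 = 82 left.
January 1869 has 31 days: 82 − 31 = 51 left.
February 1869 has 28 days (1869 is not a leap year): 51 − 28 = 23 left.
23 days into March 1869 → March 23, 1869.
Counting forward 6 weeks (= 42 days) from March 23, 1869:
March has 31 days, so 31 − 23 = 8 days remain after March 23, 1869; 42 − 8 = 34 left.
April 1869 has 30 days: 34 − 30 = 4 left.
4 days into May 1869 → May 4, 1869.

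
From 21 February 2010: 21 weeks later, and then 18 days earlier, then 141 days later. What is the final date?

Adding 21 weeks (= 147 days) from February 21, 2010:
February has 28 days, so 28 − 21 = 7 days remain after February 21, 2010; 147 − 7 = 140 left.
March 2010 has 31 days: 140 − 31 = 109 left.
April 2010 has 30 days: 109 − 30 = 79 left.
May 2010 has 31 days: 79 − 31 = 48 left.
June 2010 has 30 days: 48 − 30 = 18 left.
18 days into July 2010 → July 18, 2010.
Going back 18 days from July 18, 2010:
Going back 18 days from July 18, 2010 reaches the end of the previous month; 18 − 18 = 0 left.
June 2010 has 30 days; 30 − 0 = 30 → June 30, 2010.
Adding 141 days from June 30, 2010:
June has 30 days, so 30 − 30 = 0 days remain after June 30, 2010; 141 − 0 = 141 left.
July 2010 has 31 days: 141 − 31 = 110 left.
August 2010 has 31 days: 110 − 31 = 79 left.
September 2010 has 30 days: 79 − 30 = 49 left.
October 2010 has 31 days: 49 − 31 = 18 left.
18 days into November 2010 → November 18, 2010.

November 18, 2010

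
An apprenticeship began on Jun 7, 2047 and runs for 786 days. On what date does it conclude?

Adding 786 days from June 7, 2047.
June has 30 days, so 30 − 7 = 23 days remain after June 7, 2047; 786 − 23 = 763 left.
July 2047 has 31 days: 763 − 31 = 732 left.
August 2047 has 31 days: 732 − 31 = 701 left.
September 2047 has 30 days: 701 − 30 = 671 left.
October 2047 has 31 days: 671 − 31 = 640 left.
November 2047 has 30 days: 640 − 30 = 610 left.
December 2047 has 31 days: 610 − 31 = 579 left.
January 2048 has 31 days: 579 − 31 = 548 left.
February 2048 has 29 days (2048 is a leap year): 548 − 29 = 519 left.
March 2048 has 31 days: 519 − 31 = 488 left.
April 2048 has 30 days: 488 − 30 = 458 left.
May 2048 has 31 days: 458 − 31 = 427 left.
June 2048 has 30 days: 427 − 30 = 397 left.
July 2048 has 31 days: 397 − 31 = 366 left.
August 2048 has 31 days: 366 − 31 = 335 left.
September 2048 has 30 days: 335 − 30 = 305 left.
October 2048 has 31 days: 305 − 31 = 274 left.
November 2048 has 30 days: 274 − 30 = 244 left.
December 2048 has 31 days: 244 − 31 = 213 left.
January 2049 has 31 days: 213 − 31 = 182 left.
February 2049 has 28 days (2049 is not a leap year): 182 − 28 = 154 left.
March 2049 has 31 days: 154 − 31 = 123 left.
April 2049 has 30 days: 123 − 30 = 93 left.
May 2049 has 31 days: 93 − 31 = 62 left.
June 2049 has 30 days: 62 − 30 = 32 left.
July 2049 has 31 days: 32 − 31 = 1 left.
1 day into August 2049 → August 1, 2049.

August 1, 2049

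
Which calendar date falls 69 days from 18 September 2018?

November 26, 2018

Counting forward 69 days from September 18, 2018.
September has 30 days, so 30 − 18 = 12 days remain after September 18, 2018; 69 − 12 = 57 left.
October 2018 has 31 days: 57 − 31 = 26 left.
26 days into November 2018 → November 26, 2018.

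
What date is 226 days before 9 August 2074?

December 26, 2073

Subtracting 226 days from August 9, 2074.
Going back 9 days from August 9, 2074 reaches the end of the previous month; 226 − 9 = 217 left.
July 2074 has 31 days: 217 − 31 = 186 left.
June 2074 has 30 days: 186 − 30 = 156 left.
May 2074 has 31 days: 156 − 31 = 125 left.
April 2074 has 30 days: 125 − 30 = 95 left.
March 2074 has 31 days: 95 − 31 = 64 left.
February 2074 has 28 days (2074 is not a leap year): 64 − 28 = 36 left.
January 2074 has 31 days: 36 − 31 = 5 left.
December 2073 has 31 days; 31 − 5 = 26 → December 26, 2073.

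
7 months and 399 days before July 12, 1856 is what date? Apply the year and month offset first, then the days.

November 8, 1854

Counting back 7 months and 399 days from July 12, 1856: first the month/year part, then the days.
month 7 − 7 = 0, which is month 12 of year 1855 → December 1855.
Day 12 is valid in December, giving December 12, 1855.
Now subtract 399 days from December 12, 1855.
Going back 12 days from December 12, 1855 reaches the end of the previous month; 399 − 12 = 387 left.
November 1855 has 30 days: 387 − 30 = 357 left.
October 1855 has 31 days: 357 − 31 = 326 left.
September 1855 has 30 days: 326 − 30 = 296 left.
August 1855 has 31 days: 296 − 31 = 265 left.
July 1855 has 31 days: 265 − 31 = 234 left.
June 1855 has 30 days: 234 − 30 = 204 left.
May 1855 has 31 days: 204 − 31 = 173 left.
April 1855 has 30 days: 173 − 30 = 143 left.
March 1855 has 31 days: 143 − 31 = 112 left.
February 1855 has 28 days (1855 is not a leap year): 112 − 28 = 84 left.
January 1855 has 31 days: 84 − 31 = 53 left.
December 1854 has 31 days: 53 − 31 = 22 left.
November 1854 has 30 days; 30 − 22 = 8 → November 8, 1854.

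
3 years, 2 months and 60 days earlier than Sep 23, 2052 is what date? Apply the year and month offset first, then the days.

May 24, 2049

Going back 3 years, 2 months and 60 days from September 23, 2052: first the month/year part, then the days.
-3 years → 2049; month 9 − 2 = 7 → July 2049.
Day 23 is valid in July, giving July 23, 2049.
Now subtract 60 days from July 23, 2049.
Going back 23 days from July 23, 2049 reaches the end of the previous month; 60 − 23 = 37 left.
June 2049 has 30 days: 37 − 30 = 7 left.
May 2049 has 31 days; 31 − 7 = 24 → May 24, 2049.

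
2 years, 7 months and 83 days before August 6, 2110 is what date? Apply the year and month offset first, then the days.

October 15, 2107

Subtracting 2 years, 7 months and 83 days from August 6, 2110: first the month/year part, then the days.
-2 years → 2108; month 8 − 7 = 1 → January 2108.
Day 6 is valid in January, giving January 6, 2108.
Now subtract 83 days from January 6, 2108.
Going back 6 days from January 6, 2108 reaches the end of the previous month; 83 − 6 = 77 left.
December 2107 has 31 days: 77 − 31 = 46 left.
November 2107 has 30 days: 46 − 30 = 16 left.
October 2107 has 31 days; 31 − 16 = 15 → October 15, 2107.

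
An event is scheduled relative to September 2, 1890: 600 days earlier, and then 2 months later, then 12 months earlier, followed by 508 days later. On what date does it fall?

July 31, 1889

Subtracting 600 days from September 2, 1890:
Going back 2 days from September 2, 1890 reaches the end of the previous month; 600 − 2 = 598 left.
August 1890 has 31 days: 598 − 31 = 567 left.
July 1890 has 31 days: 567 − 31 = 536 left.
June 1890 has 30 days: 536 − 30 = 506 left.
May 1890 has 31 days: 506 − 31 = 475 left.
April 1890 has 30 days: 475 − 30 = 445 left.
March 1890 has 31 days: 445 − 31 = 414 left.
February 1890 has 28 days (1890 is not a leap year): 414 − 28 = 386 left.
January 1890 has 31 days: 386 − 31 = 355 left.
December 1889 has 31 days: 355 − 31 = 324 left.
November 1889 has 30 days: 324 − 30 = 294 left.
October 1889 has 31 days: 294 − 31 = 263 left.
September 1889 has 30 days: 263 − 30 = 233 left.
August 1889 has 31 days: 233 − 31 = 202 left.
July 1889 has 31 days: 202 − 31 = 171 left.
June 1889 has 30 days: 171 − 30 = 141 left.
May 1889 has 31 days: 141 − 31 = 110 left.
April 1889 has 30 days: 110 − 30 = 80 left.
March 1889 has 31 days: 80 − 31 = 49 left.
February 1889 has 28 days (1889 is not a leap year): 49 − 28 = 21 left.
January 1889 has 31 days; 31 − 21 = 10 → January 10, 1889.
Advancing 2 months from January 10, 1889:
month 1 + 2 = 3 → March 1889.
Day 10 is valid in March, giving March 10, 1889.
Going back 12 months from March 10, 1889:
month 3 − 12 = -9, which is month 3 of year 1888 → March 1888.
Day 10 is valid in March, giving March 10, 1888.
Adding 508 days from March 10, 1888:
March has 31 days, so 31 − 10 = 21 days remain after March 10, 1888; 508 − 21 = 487 left.
April 1888 has 30 days: 487 − 30 = 457 left.
May 1888 has 31 days: 457 − 31 = 426 left.
June 1888 has 30 days: 426 − 30 = 396 left.
July 1888 has 31 days: 396 − 31 = 365 left.
August 1888 has 31 days: 365 − 31 = 334 left.
September 1888 has 30 days: 334 − 30 = 304 left.
October 1888 has 31 days: 304 − 31 = 273 left.
November 1888 has 30 days: 273 − 30 = 243 left.
December 1888 has 31 days: 243 − 31 = 212 left.
January 1889 has 31 days: 212 − 31 = 181 left.
February 1889 has 28 days (1889 is not a leap year): 181 − 28 = 153 left.
March 1889 has 31 days: 153 − 31 = 122 left.
April 1889 has 30 days: 122 − 30 = 92 left.
May 1889 has 31 days: 92 − 31 = 61 left.
June 1889 has 30 days: 61 − 30 = 31 left.
31 days into July 1889 → July 31, 1889.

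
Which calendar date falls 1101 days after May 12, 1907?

May 17, 1910

Adding 1101 days from May 12, 1907.
May has 31 days, so 31 − 12 = 19 days remain after May 12, 1907; 1101 − 19 = 1082 left.
June 1907 has 30 days: 1082 − 30 = 1052 left.
July 1907 has 31 days: 1052 − 31 = 1021 left.
August 1907 has 31 days: 1021 − 31 = 990 left.
September 1907 has 30 days: 990 − 30 = 960 left.
October 1907 has 31 days: 960 − 31 = 929 left.
November 1907 has 30 days: 929 − 30 = 899 left.
December 1907 has 31 days: 899 − 31 = 868 left.
January 1908 has 31 days: 868 − 31 = 837 left.
February 1908 has 29 days (1908 is a leap year): 837 − 29 = 808 left.
March 1908 has 31 days: 808 − 31 = 777 left.
April 1908 has 30 days: 777 − 30 = 747 left.
May 1908 has 31 days: 747 − 31 = 716 left.
June 1908 has 30 days: 716 − 30 = 686 left.
July 1908 has 31 days: 686 − 31 = 655 left.
August 1908 has 31 days: 655 − 31 = 624 left.
September 1908 has 30 days: 624 − 30 = 594 left.
October 1908 has 31 days: 594 − 31 = 563 left.
November 1908 has 30 days: 563 − 30 = 533 left.
December 1908 has 31 days: 533 − 31 = 502 left.
January 1909 has 31 days: 502 − 31 = 471 left.
February 1909 has 28 days (1909 is not a leap year): 471 − 28 = 443 left.
March 1909 has 31 days: 443 − 31 = 412 left.
April 1909 has 30 days: 412 − 30 = 382 left.
May 1909 has 31 days: 382 − 31 = 351 left.
June 1909 has 30 days: 351 − 30 = 321 left.
July 1909 has 31 days: 321 − 31 = 290 left.
August 1909 has 31 days: 290 − 31 = 259 left.
September 1909 has 30 days: 259 − 30 = 229 left.
October 1909 has 31 days: 229 − 31 = 198 left.
November 1909 has 30 days: 198 − 30 = 168 left.
December 1909 has 31 days: 168 − 31 = 137 left.
January 1910 has 31 days: 137 − 31 = 106 left.
February 1910 has 28 days (1910 is not a leap year): 106 − 28 = 78 left.
March 1910 has 31 days: 78 − 31 = 47 left.
April 1910 has 30 days: 47 − 30 = 17 left.
17 days into May 1910 → May 17, 1910.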